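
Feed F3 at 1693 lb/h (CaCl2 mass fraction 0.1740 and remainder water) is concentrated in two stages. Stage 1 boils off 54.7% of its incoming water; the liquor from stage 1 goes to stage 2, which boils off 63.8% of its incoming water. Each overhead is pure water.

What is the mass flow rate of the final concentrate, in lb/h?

water in feed = 1693×0.826 = 1398.4 lb/h.
After stage 1: water left = (1−0.547)×1398.4 = 633.48; stream total = 928.07 lb/h.
After stage 2: water left = (1−0.638)×633.48 = 229.32; final concentrate = 523.9 lb/h.

523.9 lb/h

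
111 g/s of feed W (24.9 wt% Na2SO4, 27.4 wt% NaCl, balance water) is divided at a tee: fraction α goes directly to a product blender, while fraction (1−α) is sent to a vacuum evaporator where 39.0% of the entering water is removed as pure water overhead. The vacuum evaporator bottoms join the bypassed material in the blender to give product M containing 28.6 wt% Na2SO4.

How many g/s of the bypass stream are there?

All 111×0.249 = 27.639 g/s of Na2SO4 reaches M, so M = 27.639/0.286 = 96.64 g/s and vapour = 14.36 g/s.
The evaporator receives (1−α)·111 of feed at 0.477 water and removes 0.390 of that water:
0.390×0.477×(1−α)×111 = 14.36
(1−α) = 14.36/20.649 = 0.6954;  α = 0.3046.
Bypass flow = 0.3046×111 = 33.807 g/s.

33.81 g/s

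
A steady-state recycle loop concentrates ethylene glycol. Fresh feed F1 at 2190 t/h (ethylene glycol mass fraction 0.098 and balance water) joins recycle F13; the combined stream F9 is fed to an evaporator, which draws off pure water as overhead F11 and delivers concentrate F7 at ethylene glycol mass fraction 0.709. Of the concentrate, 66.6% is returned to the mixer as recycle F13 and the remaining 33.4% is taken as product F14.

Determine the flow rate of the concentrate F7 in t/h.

Overall ethylene glycol balance (none leaves overhead): ethylene glycol in fresh feed = ethylene glycol in product, i.e. 2190×0.098 = (1−0.666)·F7·0.709.
F7 = 214.62/(0.709×0.334) = 906.31 t/h.

906.3 t/h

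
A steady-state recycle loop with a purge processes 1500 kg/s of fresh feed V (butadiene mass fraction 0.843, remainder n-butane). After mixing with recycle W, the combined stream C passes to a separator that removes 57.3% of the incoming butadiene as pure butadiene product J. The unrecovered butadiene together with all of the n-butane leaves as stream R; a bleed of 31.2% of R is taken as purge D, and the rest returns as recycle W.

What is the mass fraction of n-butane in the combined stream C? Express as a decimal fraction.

0.297

n-butane enters only via V and leaves only via the purge: 1500×0.157 = 0.312×(n-butane in R), and the separator passes all n-butane, so n-butane in C = n-butane in R = 754.81 kg/s.
butadiene in C: m_A = 1500×0.843 + (1−0.312)·(1−0.573)·m_A, so m_A = 1264.5/0.7062 = 1790.5 kg/s.
C = 1790.5 + 754.81 = 2545.3 kg/s.
n-butane fraction in C = 754.81/2545.3 = 0.297.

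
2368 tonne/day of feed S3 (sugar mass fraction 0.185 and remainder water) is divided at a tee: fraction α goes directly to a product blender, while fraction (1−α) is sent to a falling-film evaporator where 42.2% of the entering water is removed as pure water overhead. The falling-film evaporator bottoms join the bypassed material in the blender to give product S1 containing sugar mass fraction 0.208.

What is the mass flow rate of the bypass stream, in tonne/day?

All 2368×0.185 = 438.08 tonne/day of sugar reaches S1, so S1 = 438.08/0.208 = 2106.2 tonne/day and vapour = 261.85 tonne/day.
The evaporator receives (1−α)·2368 of feed at 0.815 water and removes 0.422 of that water:
0.422×0.815×(1−α)×2368 = 261.85
(1−α) = 261.85/814.43 = 0.3215;  α = 0.6785.
Bypass flow = 0.6785×2368 = 1606.7 tonne/day.

1607 tonne/day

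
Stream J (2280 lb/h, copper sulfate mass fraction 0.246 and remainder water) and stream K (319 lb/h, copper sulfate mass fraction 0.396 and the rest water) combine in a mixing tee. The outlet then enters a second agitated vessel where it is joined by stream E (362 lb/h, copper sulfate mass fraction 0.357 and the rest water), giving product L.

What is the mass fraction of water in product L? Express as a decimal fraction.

Overall, product flow = 2961 lb/h.
water in = 2280×0.754 + 319×0.604 + 362×0.643 = 2144.6 lb/h.
water fraction in L = 0.724.

0.724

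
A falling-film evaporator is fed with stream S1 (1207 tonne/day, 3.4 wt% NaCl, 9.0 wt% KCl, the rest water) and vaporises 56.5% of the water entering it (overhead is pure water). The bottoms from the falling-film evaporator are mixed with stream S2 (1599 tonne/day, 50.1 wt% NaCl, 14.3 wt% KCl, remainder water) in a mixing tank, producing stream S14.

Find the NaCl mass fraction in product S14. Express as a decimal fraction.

0.381

Vapour removed = 0.565×0.876×1207 = 597.39 tonne/day; concentrate = 609.61 tonne/day.
NaCl reaching the mixer = 41.038 (from concentrate) + 1599×0.501 = 842.14 tonne/day.
Product flow = 609.61 + 1599 = 2208.6 tonne/day; NaCl fraction = 0.381.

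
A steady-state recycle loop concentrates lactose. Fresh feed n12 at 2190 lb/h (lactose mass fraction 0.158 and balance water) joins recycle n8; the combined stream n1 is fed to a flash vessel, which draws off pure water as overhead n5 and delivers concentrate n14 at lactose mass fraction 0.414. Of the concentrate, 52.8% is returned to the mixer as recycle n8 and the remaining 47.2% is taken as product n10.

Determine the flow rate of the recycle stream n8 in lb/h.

935 lb/h

Overall lactose balance (none leaves overhead): lactose in fresh feed = lactose in product, i.e. 2190×0.158 = (1−0.528)·n14·0.414.
n14 = 346.02/(0.414×0.472) = 1770.8 lb/h.
Recycle n8 = 0.528×1770.8 = 934.96 lb/h.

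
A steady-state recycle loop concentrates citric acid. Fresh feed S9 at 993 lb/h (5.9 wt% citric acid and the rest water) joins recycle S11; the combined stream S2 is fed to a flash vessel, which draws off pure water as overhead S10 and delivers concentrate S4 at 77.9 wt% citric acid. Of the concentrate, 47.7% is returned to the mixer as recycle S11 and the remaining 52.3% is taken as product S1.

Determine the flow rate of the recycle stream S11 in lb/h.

Overall citric acid balance (none leaves overhead): citric acid in fresh feed = citric acid in product, i.e. 993×0.059 = (1−0.477)·S4·0.779.
S4 = 58.587/(0.779×0.523) = 143.8 lb/h.
Recycle S11 = 0.477×143.8 = 68.593 lb/h.

68.59 lb/h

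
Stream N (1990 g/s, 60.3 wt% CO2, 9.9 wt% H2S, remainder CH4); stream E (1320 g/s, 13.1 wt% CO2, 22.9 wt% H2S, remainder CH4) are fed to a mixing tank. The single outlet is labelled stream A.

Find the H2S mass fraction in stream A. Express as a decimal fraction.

0.151

Total flow out = 1990 + 1320 = 3310 g/s.
H2S in = 1990×0.099 + 1320×0.229 = 499.29 g/s.
H2S mass fraction in A = 499.29/3310 = 0.151.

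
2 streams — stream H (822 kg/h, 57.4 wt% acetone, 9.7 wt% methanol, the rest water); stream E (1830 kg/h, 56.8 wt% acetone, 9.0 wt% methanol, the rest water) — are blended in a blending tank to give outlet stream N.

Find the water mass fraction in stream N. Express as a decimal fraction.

0.338

Total flow out = 822 + 1830 = 2652 kg/h.
water in = 822×0.329 + 1830×0.342 = 896.3 kg/h.
water mass fraction in N = 896.3/2652 = 0.338.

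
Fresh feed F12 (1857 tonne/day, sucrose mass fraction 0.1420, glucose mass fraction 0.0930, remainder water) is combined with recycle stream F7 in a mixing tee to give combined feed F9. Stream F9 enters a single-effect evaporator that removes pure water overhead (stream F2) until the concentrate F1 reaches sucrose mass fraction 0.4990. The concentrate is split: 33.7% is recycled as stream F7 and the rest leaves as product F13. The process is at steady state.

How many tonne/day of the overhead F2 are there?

1329 tonne/day

Overall sucrose balance (none leaves overhead): sucrose in fresh feed = sucrose in product, i.e. 1857×0.142 = (1−0.337)·F1·0.499.
F1 = 263.69/(0.499×0.663) = 797.05 tonne/day.
Recycle F7 = 0.337×797.05 = 268.61 tonne/day.
Combined feed F9 = 1857 + 268.61 = 2125.6 tonne/day.
Overhead F2 = F9 − F1 = 2125.6 − 797.05 = 1328.6 tonne/day.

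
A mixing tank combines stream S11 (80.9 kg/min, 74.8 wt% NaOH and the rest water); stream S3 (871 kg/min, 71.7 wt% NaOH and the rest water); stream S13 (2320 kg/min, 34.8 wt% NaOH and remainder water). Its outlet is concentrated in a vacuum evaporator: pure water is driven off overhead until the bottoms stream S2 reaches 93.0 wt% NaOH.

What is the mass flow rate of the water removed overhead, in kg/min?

1667 kg/min

NaOH entering = 80.9×0.748 + 871×0.717 + 2320×0.348 = 1492.4 kg/min.
All NaOH reports to S2, so S2 = 1492.4/0.930 = 1604.7 kg/min.
Total feed = 3271.9 kg/min; overhead = 3271.9 − 1604.7 = 1667.2 kg/min.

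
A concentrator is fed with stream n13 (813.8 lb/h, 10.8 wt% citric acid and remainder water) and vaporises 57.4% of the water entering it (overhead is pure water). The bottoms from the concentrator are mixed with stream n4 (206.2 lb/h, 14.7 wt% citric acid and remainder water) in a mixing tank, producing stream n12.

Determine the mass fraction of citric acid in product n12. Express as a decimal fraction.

0.196

Vapour removed = 0.574×0.892×813.8 = 416.67 lb/h; concentrate = 397.13 lb/h.
citric acid reaching the mixer = 87.89 (from concentrate) + 206.2×0.147 = 118.2 lb/h.
Product flow = 397.13 + 206.2 = 603.33 lb/h; citric acid fraction = 0.196.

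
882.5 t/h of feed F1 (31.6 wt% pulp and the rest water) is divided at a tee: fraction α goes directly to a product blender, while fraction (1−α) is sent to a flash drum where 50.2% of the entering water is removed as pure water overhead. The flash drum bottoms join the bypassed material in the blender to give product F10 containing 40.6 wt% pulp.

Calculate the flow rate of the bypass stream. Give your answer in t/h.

312.8 t/h

All 882.5×0.316 = 278.87 t/h of pulp reaches F10, so F10 = 278.87/0.406 = 686.87 t/h and vapour = 195.63 t/h.
The evaporator receives (1−α)·882.5 of feed at 0.684 water and removes 0.502 of that water:
0.502×0.684×(1−α)×882.5 = 195.63
(1−α) = 195.63/303.02 = 0.6456;  α = 0.3544.
Bypass flow = 0.3544×882.5 = 312.77 t/h.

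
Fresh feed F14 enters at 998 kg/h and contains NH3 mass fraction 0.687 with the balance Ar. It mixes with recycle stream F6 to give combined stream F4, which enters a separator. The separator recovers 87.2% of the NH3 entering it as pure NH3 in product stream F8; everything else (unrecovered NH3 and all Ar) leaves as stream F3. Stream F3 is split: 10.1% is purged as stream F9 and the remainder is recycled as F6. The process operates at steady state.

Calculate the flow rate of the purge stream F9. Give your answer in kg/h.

322.4 kg/h

Ar enters only via F14 and leaves only via the purge: 998×0.313 = 0.101×(Ar in F3), and the separator passes all Ar, so Ar in F4 = Ar in F3 = 3092.8 kg/h.
NH3 in F4: m_A = 998×0.687 + (1−0.101)·(1−0.872)·m_A, so m_A = 685.63/0.8849 = 774.78 kg/h.
F3 = (1−0.872)×774.78 + 3092.8 = 3192 kg/h.
Purge F9 = 0.101×3192 = 322.39 kg/h.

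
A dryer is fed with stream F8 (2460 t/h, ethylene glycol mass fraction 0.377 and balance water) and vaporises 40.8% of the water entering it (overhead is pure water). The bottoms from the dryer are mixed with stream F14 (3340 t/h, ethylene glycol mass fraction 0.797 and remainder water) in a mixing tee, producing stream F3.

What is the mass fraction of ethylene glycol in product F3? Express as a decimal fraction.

0.694

Vapour removed = 0.408×0.623×2460 = 625.29 t/h; concentrate = 1834.7 t/h.
ethylene glycol reaching the mixer = 927.42 (from concentrate) + 3340×0.797 = 3589.4 t/h.
Product flow = 1834.7 + 3340 = 5174.7 t/h; ethylene glycol fraction = 0.694.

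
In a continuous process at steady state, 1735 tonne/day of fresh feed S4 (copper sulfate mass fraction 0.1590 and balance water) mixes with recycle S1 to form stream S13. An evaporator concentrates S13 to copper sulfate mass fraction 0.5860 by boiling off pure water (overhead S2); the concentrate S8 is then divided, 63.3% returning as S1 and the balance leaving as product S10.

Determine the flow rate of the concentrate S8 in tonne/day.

1283 tonne/day

Overall copper sulfate balance (none leaves overhead): copper sulfate in fresh feed = copper sulfate in product, i.e. 1735×0.159 = (1−0.633)·S8·0.586.
S8 = 275.87/(0.586×0.367) = 1282.7 tonne/day.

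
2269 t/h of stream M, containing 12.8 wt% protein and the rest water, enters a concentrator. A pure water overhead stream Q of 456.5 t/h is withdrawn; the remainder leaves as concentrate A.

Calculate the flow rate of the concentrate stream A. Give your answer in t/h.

1812 t/h

Concentrate = 2269 − 456.5 = 1812.5 t/h.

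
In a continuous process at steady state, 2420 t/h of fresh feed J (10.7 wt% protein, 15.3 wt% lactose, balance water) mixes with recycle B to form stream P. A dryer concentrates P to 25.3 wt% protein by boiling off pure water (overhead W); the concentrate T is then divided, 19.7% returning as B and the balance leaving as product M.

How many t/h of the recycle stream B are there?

251.1 t/h

Overall protein balance (none leaves overhead): protein in fresh feed = protein in product, i.e. 2420×0.107 = (1−0.197)·T·0.253.
T = 258.94/(0.253×0.803) = 1274.6 t/h.
Recycle B = 0.197×1274.6 = 251.09 t/h.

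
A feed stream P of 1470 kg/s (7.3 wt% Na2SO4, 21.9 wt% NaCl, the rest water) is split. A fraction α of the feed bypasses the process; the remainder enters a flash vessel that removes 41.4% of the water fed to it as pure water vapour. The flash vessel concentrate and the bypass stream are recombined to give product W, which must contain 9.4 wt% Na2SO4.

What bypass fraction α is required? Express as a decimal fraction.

All 1470×0.073 = 107.31 kg/s of Na2SO4 reaches W, so W = 107.31/0.094 = 1141.6 kg/s and vapour = 328.4 kg/s.
The evaporator receives (1−α)·1470 of feed at 0.708 water and removes 0.414 of that water:
0.414×0.708×(1−α)×1470 = 328.4
(1−α) = 328.4/430.87 = 0.7622;  α = 0.2378.

0.238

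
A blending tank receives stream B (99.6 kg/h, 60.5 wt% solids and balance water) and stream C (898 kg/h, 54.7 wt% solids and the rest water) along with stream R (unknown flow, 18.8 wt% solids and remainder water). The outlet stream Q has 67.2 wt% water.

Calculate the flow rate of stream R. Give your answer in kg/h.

1602 kg/h

Let R be the unknown flow. Total out = 997.6 + R.
water balance: 446.14 + 0.812·R = 0.672·(997.6 + R)
(0.812 − 0.672)·R = 0.672×997.6 − 446.14 = 224.25
R = 224.25 / 0.140 = 1601.8 kg/h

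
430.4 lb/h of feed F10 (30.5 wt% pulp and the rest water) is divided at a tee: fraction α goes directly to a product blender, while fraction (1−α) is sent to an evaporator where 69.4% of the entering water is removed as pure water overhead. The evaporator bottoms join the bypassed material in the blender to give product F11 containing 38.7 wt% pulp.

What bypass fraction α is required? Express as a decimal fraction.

0.561

All 430.4×0.305 = 131.27 lb/h of pulp reaches F11, so F11 = 131.27/0.387 = 339.2 lb/h and vapour = 91.196 lb/h.
The evaporator receives (1−α)·430.4 of feed at 0.695 water and removes 0.694 of that water:
0.694×0.695×(1−α)×430.4 = 91.196
(1−α) = 91.196/207.59 = 0.4393;  α = 0.5607.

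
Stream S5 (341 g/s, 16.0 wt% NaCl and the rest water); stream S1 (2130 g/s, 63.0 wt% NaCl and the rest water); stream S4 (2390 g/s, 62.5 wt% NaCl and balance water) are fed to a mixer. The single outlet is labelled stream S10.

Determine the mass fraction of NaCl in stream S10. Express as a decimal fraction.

0.595

Total flow out = 341 + 2130 + 2390 = 4861 g/s.
NaCl in = 341×0.160 + 2130×0.630 + 2390×0.625 = 2890.2 g/s.
NaCl mass fraction in S10 = 2890.2/4861 = 0.595.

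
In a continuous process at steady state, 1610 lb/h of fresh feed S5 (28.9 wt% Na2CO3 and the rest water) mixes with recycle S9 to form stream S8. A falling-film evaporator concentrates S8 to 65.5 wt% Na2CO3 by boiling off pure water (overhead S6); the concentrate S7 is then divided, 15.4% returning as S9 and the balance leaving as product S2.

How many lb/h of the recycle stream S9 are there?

Overall Na2CO3 balance (none leaves overhead): Na2CO3 in fresh feed = Na2CO3 in product, i.e. 1610×0.289 = (1−0.154)·S7·0.655.
S7 = 465.29/(0.655×0.846) = 839.68 lb/h.
Recycle S9 = 0.154×839.68 = 129.31 lb/h.

129.3 lb/h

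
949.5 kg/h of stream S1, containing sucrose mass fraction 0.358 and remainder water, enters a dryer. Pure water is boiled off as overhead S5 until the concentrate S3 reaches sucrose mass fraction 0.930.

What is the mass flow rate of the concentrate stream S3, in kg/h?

365.5 kg/h

sucrose is conserved: 949.5×0.358 = 339.92 kg/h all reports to the concentrate.
Concentrate = 339.92/(target fraction) = 365.51 kg/h.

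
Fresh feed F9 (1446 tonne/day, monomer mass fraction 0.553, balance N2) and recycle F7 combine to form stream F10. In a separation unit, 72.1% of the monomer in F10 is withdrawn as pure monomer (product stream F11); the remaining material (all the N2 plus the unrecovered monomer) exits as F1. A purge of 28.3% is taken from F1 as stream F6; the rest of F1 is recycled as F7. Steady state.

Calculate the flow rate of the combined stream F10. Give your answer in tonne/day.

3284 tonne/day

N2 enters only via F9 and leaves only via the purge: 1446×0.447 = 0.283×(N2 in F1), and the separation unit passes all N2, so N2 in F10 = N2 in F1 = 2284 tonne/day.
monomer in F10: m_A = 1446×0.553 + (1−0.283)·(1−0.721)·m_A, so m_A = 799.64/0.8000 = 999.6 tonne/day.
F10 = 999.6 + 2284 = 3283.6 tonne/day.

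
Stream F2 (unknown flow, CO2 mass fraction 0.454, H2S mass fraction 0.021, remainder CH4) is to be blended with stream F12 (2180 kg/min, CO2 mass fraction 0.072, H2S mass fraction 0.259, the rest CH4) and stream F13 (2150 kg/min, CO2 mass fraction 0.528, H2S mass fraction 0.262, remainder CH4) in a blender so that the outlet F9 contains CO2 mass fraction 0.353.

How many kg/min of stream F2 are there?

2340 kg/min

Let F2 be the unknown flow. Total out = 4330 + F2.
CO2 balance: 1292.2 + 0.454·F2 = 0.353·(4330 + F2)
(0.454 − 0.353)·F2 = 0.353×4330 − 1292.2 = 236.33
F2 = 236.33 / 0.101 = 2339.9 kg/min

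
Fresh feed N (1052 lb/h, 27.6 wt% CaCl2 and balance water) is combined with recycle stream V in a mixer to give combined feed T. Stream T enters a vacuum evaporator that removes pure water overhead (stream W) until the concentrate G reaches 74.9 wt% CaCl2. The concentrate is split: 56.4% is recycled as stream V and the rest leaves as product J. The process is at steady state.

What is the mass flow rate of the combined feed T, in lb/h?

1553 lb/h

Overall CaCl2 balance (none leaves overhead): CaCl2 in fresh feed = CaCl2 in product, i.e. 1052×0.276 = (1−0.564)·G·0.749.
G = 290.35/(0.749×0.436) = 889.11 lb/h.
Recycle V = 0.564×889.11 = 501.46 lb/h.
Combined feed T = 1052 + 501.46 = 1553.5 lb/h.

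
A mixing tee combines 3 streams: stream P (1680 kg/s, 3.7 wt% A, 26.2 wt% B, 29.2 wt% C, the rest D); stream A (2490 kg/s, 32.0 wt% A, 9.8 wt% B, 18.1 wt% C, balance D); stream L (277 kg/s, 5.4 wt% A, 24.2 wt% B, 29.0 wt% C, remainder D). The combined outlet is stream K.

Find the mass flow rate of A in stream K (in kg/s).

873.9 kg/s

A out = A in = 1680×0.037 + 2490×0.320 + 277×0.054 = 873.92 kg/s.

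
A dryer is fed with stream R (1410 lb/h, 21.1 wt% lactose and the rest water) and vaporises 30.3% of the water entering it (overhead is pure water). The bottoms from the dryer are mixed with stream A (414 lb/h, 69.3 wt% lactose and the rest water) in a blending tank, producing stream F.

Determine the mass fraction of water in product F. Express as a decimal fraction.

Vapour removed = 0.303×0.789×1410 = 337.08 lb/h; concentrate = 1072.9 lb/h.
water reaching the mixer = 775.41 (from concentrate) + 414×0.307 = 902.5 lb/h.
Product flow = 1072.9 + 414 = 1486.9 lb/h; water fraction = 0.6070.

0.6070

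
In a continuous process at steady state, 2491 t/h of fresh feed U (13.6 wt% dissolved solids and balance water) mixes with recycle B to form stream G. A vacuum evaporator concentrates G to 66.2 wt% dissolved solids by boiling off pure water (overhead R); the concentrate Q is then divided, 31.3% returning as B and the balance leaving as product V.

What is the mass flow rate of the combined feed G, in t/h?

Overall dissolved solids balance (none leaves overhead): dissolved solids in fresh feed = dissolved solids in product, i.e. 2491×0.136 = (1−0.313)·Q·0.662.
Q = 338.78/(0.662×0.687) = 744.9 t/h.
Recycle B = 0.313×744.9 = 233.15 t/h.
Combined feed G = 2491 + 233.15 = 2724.2 t/h.

2724 t/h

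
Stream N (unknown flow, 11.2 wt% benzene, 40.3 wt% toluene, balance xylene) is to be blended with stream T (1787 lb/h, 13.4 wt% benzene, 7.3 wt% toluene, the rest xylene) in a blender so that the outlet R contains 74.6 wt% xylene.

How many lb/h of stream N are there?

321.8 lb/h

Let N be the unknown flow. Total out = 1787 + N.
xylene balance: 1417.1 + 0.485·N = 0.746·(1787 + N)
(0.485 − 0.746)·N = 0.746×1787 − 1417.1 = -83.989
N = -83.989 / -0.261 = 321.8 lb/h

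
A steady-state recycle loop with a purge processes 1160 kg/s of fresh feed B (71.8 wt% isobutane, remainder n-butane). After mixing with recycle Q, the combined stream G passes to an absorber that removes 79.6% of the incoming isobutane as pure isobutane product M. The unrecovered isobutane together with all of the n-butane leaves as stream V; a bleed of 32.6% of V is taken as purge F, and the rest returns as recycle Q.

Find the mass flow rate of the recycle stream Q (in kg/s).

809.1 kg/s

n-butane enters only via B and leaves only via the purge: 1160×0.282 = 0.326×(n-butane in V), and the absorber passes all n-butane, so n-butane in G = n-butane in V = 1003.4 kg/s.
isobutane in G: m_A = 1160×0.718 + (1−0.326)·(1−0.796)·m_A, so m_A = 832.88/0.8625 = 965.65 kg/s.
V = (1−0.796)×965.65 + 1003.4 = 1200.4 kg/s.
Recycle Q = (1−0.326)×1200.4 = 809.09 kg/s.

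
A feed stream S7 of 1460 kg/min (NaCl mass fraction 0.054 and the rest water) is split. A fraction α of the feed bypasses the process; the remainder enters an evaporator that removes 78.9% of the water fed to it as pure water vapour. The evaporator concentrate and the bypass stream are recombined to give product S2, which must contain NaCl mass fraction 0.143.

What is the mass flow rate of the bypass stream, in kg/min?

242.6 kg/min

All 1460×0.054 = 78.84 kg/min of NaCl reaches S2, so S2 = 78.84/0.143 = 551.33 kg/min and vapour = 908.67 kg/min.
The evaporator receives (1−α)·1460 of feed at 0.946 water and removes 0.789 of that water:
0.789×0.946×(1−α)×1460 = 908.67
(1−α) = 908.67/1089.7 = 0.8338;  α = 0.1662.
Bypass flow = 0.1662×1460 = 242.58 kg/min.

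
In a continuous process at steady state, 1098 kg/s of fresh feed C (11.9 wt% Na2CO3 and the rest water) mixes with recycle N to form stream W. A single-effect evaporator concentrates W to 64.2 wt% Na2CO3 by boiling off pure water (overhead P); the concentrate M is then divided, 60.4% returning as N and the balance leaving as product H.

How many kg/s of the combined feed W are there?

1408 kg/s

Overall Na2CO3 balance (none leaves overhead): Na2CO3 in fresh feed = Na2CO3 in product, i.e. 1098×0.119 = (1−0.604)·M·0.642.
M = 130.66/(0.642×0.396) = 513.95 kg/s.
Recycle N = 0.604×513.95 = 310.42 kg/s.
Combined feed W = 1098 + 310.42 = 1408.4 kg/s.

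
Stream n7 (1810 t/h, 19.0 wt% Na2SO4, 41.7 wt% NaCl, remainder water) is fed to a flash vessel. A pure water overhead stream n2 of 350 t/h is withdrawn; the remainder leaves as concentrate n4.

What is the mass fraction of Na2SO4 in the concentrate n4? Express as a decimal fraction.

0.2355

Na2SO4 is not removed: 1810×0.190 = 343.9 t/h of Na2SO4 enters n4.
Concentrate = 1810 − 350 = 1460 t/h.
Mass fraction = 343.9/1460 = 0.2355.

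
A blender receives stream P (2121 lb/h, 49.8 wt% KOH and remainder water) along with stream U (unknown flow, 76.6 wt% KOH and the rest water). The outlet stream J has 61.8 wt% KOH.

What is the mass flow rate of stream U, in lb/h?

Let U be the unknown flow. Total out = 2121 + U.
KOH balance: 1056.3 + 0.766·U = 0.618·(2121 + U)
(0.766 − 0.618)·U = 0.618×2121 − 1056.3 = 254.52
U = 254.52 / 0.148 = 1719.7 lb/h

1720 lb/h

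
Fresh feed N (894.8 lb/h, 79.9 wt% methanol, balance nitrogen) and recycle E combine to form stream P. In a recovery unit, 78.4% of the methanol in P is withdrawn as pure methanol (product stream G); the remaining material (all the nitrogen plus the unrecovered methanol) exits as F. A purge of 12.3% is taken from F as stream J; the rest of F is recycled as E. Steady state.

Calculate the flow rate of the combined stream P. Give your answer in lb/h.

2344 lb/h

nitrogen enters only via N and leaves only via the purge: 894.8×0.201 = 0.123×(nitrogen in F), and the recovery unit passes all nitrogen, so nitrogen in P = nitrogen in F = 1462.2 lb/h.
methanol in P: m_A = 894.8×0.799 + (1−0.123)·(1−0.784)·m_A, so m_A = 714.95/0.8106 = 882.03 lb/h.
P = 882.03 + 1462.2 = 2344.3 lb/h.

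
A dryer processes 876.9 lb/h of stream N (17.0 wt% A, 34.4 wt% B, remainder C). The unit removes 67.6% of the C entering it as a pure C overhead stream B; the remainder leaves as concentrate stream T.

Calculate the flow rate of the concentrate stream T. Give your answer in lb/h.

588.8 lb/h

C entering = 876.9×0.486 = 426.17 lb/h; overhead removed = 0.676×426.17 = 288.09 lb/h.
Concentrate = 876.9 − 288.09 = 588.81 lb/h.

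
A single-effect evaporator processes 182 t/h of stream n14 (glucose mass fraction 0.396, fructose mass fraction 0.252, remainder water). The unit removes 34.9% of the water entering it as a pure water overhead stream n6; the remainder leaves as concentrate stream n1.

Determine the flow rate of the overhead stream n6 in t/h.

water entering = 182×0.352 = 64.064 t/h; overhead removed = 0.349×64.064 = 22.358 t/h.

22.36 t/h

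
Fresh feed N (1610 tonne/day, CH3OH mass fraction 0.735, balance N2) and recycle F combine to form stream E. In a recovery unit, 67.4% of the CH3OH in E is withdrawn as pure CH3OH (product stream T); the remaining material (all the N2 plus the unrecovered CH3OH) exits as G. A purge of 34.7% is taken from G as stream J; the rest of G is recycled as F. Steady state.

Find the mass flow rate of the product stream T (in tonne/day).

CH3OH in E: m_A = 1610×0.735 + (1−0.347)·(1−0.674)·m_A, so m_A = 1183.3/0.7871 = 1503.4 tonne/day.
Product T = 0.674×1503.4 = 1013.3 tonne/day.

1013 tonne/day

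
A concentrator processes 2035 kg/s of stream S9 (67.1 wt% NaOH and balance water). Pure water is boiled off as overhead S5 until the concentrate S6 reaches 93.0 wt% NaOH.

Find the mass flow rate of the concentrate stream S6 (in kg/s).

1468 kg/s

NaOH is conserved: 2035×0.671 = 1365.5 kg/s all reports to the concentrate.
Concentrate = 1365.5/(target fraction) = 1468.3 kg/s.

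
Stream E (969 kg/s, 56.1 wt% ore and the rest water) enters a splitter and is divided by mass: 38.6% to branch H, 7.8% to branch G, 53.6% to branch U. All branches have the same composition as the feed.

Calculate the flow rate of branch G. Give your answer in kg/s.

75.58 kg/s

Branch G flow = 0.078×969 = 75.582 kg/s.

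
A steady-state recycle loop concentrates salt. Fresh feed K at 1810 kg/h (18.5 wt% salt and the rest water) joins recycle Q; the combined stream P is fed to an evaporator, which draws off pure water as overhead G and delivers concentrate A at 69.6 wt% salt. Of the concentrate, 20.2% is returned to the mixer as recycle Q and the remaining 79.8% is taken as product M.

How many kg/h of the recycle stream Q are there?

Overall salt balance (none leaves overhead): salt in fresh feed = salt in product, i.e. 1810×0.185 = (1−0.202)·A·0.696.
A = 334.85/(0.696×0.798) = 602.89 kg/h.
Recycle Q = 0.202×602.89 = 121.78 kg/h.

121.8 kg/h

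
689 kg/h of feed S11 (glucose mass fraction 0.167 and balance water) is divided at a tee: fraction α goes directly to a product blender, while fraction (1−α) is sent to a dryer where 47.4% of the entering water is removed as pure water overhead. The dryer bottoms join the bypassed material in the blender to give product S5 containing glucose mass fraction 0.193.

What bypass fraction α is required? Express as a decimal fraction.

All 689×0.167 = 115.06 kg/h of glucose reaches S5, so S5 = 115.06/0.193 = 596.18 kg/h and vapour = 92.819 kg/h.
The evaporator receives (1−α)·689 of feed at 0.833 water and removes 0.474 of that water:
0.474×0.833×(1−α)×689 = 92.819
(1−α) = 92.819/272.05 = 0.3412;  α = 0.6588.

0.659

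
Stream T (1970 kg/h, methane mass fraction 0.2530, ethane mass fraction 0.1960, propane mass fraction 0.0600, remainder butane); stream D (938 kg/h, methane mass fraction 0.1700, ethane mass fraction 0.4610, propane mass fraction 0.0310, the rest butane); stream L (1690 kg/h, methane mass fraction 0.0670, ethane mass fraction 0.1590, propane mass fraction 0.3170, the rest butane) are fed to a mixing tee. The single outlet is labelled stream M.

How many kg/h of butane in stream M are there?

2057 kg/h

butane out = butane in = 1970×0.491 + 938×0.338 + 1690×0.457 = 2056.6 kg/h.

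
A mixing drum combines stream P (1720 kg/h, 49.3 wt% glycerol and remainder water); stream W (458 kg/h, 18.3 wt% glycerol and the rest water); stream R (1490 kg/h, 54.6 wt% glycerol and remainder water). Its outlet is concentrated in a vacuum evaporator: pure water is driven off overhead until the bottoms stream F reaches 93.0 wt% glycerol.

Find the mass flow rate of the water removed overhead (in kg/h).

glycerol entering = 1720×0.493 + 458×0.183 + 1490×0.546 = 1745.3 kg/h.
All glycerol reports to F, so F = 1745.3/0.930 = 1876.7 kg/h.
Total feed = 3668 kg/h; overhead = 3668 − 1876.7 = 1791.3 kg/h.

1791 kg/h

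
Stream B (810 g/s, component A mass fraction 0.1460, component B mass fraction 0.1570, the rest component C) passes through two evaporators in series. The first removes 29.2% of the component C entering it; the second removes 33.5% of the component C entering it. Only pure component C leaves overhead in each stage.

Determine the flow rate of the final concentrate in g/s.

component C in feed = 810×0.697 = 564.57 g/s.
After stage 1: component C left = (1−0.292)×564.57 = 399.72; stream total = 645.15 g/s.
After stage 2: component C left = (1−0.335)×399.72 = 265.81; final concentrate = 511.24 g/s.

511.2 g/s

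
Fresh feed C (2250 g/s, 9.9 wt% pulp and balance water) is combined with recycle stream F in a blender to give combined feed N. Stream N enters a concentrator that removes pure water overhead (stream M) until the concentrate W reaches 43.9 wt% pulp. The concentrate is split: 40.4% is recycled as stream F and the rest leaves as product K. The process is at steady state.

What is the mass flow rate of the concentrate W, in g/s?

851.3 g/s

Overall pulp balance (none leaves overhead): pulp in fresh feed = pulp in product, i.e. 2250×0.099 = (1−0.404)·W·0.439.
W = 222.75/(0.439×0.596) = 851.35 g/s.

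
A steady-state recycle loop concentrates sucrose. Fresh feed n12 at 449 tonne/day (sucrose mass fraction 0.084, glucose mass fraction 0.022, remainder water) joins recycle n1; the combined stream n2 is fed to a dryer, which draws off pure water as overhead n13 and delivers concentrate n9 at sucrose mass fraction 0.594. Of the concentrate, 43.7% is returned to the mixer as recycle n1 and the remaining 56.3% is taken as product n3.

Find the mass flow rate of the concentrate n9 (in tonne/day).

Overall sucrose balance (none leaves overhead): sucrose in fresh feed = sucrose in product, i.e. 449×0.084 = (1−0.437)·n9·0.594.
n9 = 37.716/(0.594×0.563) = 112.78 tonne/day.

112.8 tonne/day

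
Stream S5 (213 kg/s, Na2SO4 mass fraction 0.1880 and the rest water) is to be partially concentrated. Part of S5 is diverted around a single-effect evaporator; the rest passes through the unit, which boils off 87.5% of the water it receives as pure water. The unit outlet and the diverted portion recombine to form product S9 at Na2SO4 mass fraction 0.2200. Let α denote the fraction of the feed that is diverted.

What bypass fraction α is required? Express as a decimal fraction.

0.795

All 213×0.188 = 40.044 kg/s of Na2SO4 reaches S9, so S9 = 40.044/0.220 = 182.02 kg/s and vapour = 30.982 kg/s.
The evaporator receives (1−α)·213 of feed at 0.812 water and removes 0.875 of that water:
0.875×0.812×(1−α)×213 = 30.982
(1−α) = 30.982/151.34 = 0.2047;  α = 0.7953.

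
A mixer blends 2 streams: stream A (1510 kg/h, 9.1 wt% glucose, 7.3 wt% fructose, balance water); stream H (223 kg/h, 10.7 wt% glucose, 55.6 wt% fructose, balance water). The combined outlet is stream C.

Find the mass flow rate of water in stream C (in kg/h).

water out = water in = 1510×0.836 + 223×0.337 = 1337.5 kg/h.

1338 kg/h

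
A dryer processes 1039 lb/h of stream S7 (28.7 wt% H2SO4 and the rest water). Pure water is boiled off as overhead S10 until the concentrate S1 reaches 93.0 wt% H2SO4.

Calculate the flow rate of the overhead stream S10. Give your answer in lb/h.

718.4 lb/h

H2SO4 is conserved: 1039×0.287 = 298.19 lb/h all reports to the concentrate.
Concentrate = 298.19/(target fraction) = 320.64 lb/h.
Overhead = 1039 − 320.64 = 718.36 lb/h.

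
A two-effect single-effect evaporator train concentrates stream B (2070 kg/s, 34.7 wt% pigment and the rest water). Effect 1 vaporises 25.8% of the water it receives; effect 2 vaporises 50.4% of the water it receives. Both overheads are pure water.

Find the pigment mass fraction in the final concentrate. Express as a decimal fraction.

0.591

water in feed = 2070×0.653 = 1351.7 kg/s.
After stage 1: water left = (1−0.258)×1351.7 = 1003; stream total = 1721.3 kg/s.
After stage 2: water left = (1−0.504)×1003 = 497.47; final concentrate = 1215.8 kg/s.
pigment fraction = 718.29/1215.8 = 0.591.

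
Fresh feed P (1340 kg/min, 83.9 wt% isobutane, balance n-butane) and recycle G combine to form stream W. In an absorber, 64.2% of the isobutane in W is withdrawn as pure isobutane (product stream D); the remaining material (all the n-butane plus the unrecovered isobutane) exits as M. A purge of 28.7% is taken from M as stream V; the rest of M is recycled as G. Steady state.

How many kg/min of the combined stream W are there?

2261 kg/min

n-butane enters only via P and leaves only via the purge: 1340×0.161 = 0.287×(n-butane in M), and the absorber passes all n-butane, so n-butane in W = n-butane in M = 751.71 kg/min.
isobutane in W: m_A = 1340×0.839 + (1−0.287)·(1−0.642)·m_A, so m_A = 1124.3/0.7447 = 1509.6 kg/min.
W = 1509.6 + 751.71 = 2261.3 kg/min.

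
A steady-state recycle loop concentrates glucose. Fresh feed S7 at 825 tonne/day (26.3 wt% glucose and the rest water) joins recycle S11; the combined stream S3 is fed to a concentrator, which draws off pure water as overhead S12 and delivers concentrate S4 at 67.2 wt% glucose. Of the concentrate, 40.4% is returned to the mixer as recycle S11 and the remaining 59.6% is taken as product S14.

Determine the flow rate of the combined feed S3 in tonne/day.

1044 tonne/day

Overall glucose balance (none leaves overhead): glucose in fresh feed = glucose in product, i.e. 825×0.263 = (1−0.404)·S4·0.672.
S4 = 216.98/(0.672×0.596) = 541.74 tonne/day.
Recycle S11 = 0.404×541.74 = 218.86 tonne/day.
Combined feed S3 = 825 + 218.86 = 1043.9 tonne/day.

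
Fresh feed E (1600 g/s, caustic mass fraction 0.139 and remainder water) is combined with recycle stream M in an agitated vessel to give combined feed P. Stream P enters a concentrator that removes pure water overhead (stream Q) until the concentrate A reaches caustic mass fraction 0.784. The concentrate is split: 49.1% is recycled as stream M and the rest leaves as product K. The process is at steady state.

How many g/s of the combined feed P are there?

Overall caustic balance (none leaves overhead): caustic in fresh feed = caustic in product, i.e. 1600×0.139 = (1−0.491)·A·0.784.
A = 222.4/(0.784×0.509) = 557.32 g/s.
Recycle M = 0.491×557.32 = 273.64 g/s.
Combined feed P = 1600 + 273.64 = 1873.6 g/s.

1874 g/s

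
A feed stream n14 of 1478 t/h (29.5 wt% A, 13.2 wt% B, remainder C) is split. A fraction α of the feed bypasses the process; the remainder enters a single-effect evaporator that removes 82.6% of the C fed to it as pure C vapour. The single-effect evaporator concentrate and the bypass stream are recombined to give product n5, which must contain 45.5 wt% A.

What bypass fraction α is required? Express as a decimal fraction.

0.257

All 1478×0.295 = 436.01 t/h of A reaches n5, so n5 = 436.01/0.455 = 958.26 t/h and vapour = 519.74 t/h.
The evaporator receives (1−α)·1478 of feed at 0.573 C and removes 0.826 of that C:
0.826×0.573×(1−α)×1478 = 519.74
(1−α) = 519.74/699.53 = 0.7430;  α = 0.2570.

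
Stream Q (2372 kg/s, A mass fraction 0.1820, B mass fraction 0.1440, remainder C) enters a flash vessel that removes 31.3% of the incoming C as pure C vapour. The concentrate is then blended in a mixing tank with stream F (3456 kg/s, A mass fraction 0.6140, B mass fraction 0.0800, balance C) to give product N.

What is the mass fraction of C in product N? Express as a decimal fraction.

Vapour removed = 0.313×0.674×2372 = 500.4 kg/s; concentrate = 1871.6 kg/s.
C reaching the mixer = 1098.3 (from concentrate) + 3456×0.306 = 2155.9 kg/s.
Product flow = 1871.6 + 3456 = 5327.6 kg/s; C fraction = 0.4047.

0.4047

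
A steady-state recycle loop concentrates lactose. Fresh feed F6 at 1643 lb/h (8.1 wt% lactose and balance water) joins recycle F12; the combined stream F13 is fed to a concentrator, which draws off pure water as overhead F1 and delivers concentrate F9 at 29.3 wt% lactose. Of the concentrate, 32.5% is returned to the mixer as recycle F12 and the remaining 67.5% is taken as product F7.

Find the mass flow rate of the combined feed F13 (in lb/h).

1862 lb/h

Overall lactose balance (none leaves overhead): lactose in fresh feed = lactose in product, i.e. 1643×0.081 = (1−0.325)·F9·0.293.
F9 = 133.08/(0.293×0.675) = 672.9 lb/h.
Recycle F12 = 0.325×672.9 = 218.69 lb/h.
Combined feed F13 = 1643 + 218.69 = 1861.7 lb/h.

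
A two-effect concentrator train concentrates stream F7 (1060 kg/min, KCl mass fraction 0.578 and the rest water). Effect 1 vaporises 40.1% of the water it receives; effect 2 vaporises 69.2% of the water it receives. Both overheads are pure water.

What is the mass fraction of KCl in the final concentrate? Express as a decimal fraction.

0.881

water in feed = 1060×0.422 = 447.32 kg/min.
After stage 1: water left = (1−0.401)×447.32 = 267.94; stream total = 880.62 kg/min.
After stage 2: water left = (1−0.692)×267.94 = 82.527; final concentrate = 695.21 kg/min.
KCl fraction = 612.68/695.21 = 0.881.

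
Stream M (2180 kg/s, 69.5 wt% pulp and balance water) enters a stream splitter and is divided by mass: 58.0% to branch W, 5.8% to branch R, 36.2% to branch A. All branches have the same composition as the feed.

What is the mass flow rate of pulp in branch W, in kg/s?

Branch W total = 0.580×2180 = 1264.4 kg/s.
pulp in W = 0.695×1264.4 = 878.76 kg/s.

878.8 kg/s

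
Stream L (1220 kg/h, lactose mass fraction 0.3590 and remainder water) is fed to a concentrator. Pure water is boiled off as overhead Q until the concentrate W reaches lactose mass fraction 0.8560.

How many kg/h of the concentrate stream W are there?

lactose is conserved: 1220×0.359 = 437.98 kg/h all reports to the concentrate.
Concentrate = 437.98/(target fraction) = 511.66 kg/h.

511.7 kg/h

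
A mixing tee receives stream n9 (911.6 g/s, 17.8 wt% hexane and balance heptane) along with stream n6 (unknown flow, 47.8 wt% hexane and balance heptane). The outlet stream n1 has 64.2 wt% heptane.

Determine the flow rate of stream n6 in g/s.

1367 g/s

Let n6 be the unknown flow. Total out = 911.6 + n6.
heptane balance: 749.34 + 0.522·n6 = 0.642·(911.6 + n6)
(0.522 − 0.642)·n6 = 0.642×911.6 − 749.34 = -164.09
n6 = -164.09 / -0.120 = 1367.4 g/s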